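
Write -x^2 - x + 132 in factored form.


Roots satisfy r1 + r2 = -b/a = -1 and r1*r2 = c/a = -132.
So r1 = -12, r2 = 11.
-x^2 - x + 132 = -(x - r1)(x - r2) = -(x + 12)(x - 11)


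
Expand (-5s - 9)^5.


Expand (-5s - 9)^5 by repeated multiplication:
  (-5s - 9)^2 = 25s^2 + 90s + 81
  (-5s - 9)^3 = -125s^3 - 675s^2 - 1215s - 729
  (-5s - 9)^4 = 625s^4 + 4500s^3 + 12150s^2 + 14580s + 6561
= -3125s^5 - 28125s^4 - 101250s^3 - 182250s^2 - 164025s - 59049


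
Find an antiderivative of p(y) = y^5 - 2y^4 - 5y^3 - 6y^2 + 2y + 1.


Reverse power rule on each term:
  ∫ y^5 dy = (1/6)y^6
  ∫ -2y^4 dy = -(2/5)y^5
  ∫ -5y^3 dy = -(5/4)y^4
  ∫ -6y^2 dy = -2y^3
  ∫ 2y dy = y^2
  ∫ 1 dy = y
F(y) = (1/6)y^6 - (2/5)y^5 - (5/4)y^4 - 2y^3 + y^2 + y + C


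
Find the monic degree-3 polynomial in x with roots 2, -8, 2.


p(x) = (x - 2)(x + 8)(x - 2)
Expand: x^3 + 4x^2 - 28x + 32


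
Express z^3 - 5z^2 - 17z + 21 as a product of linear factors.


Try integer roots (divisors of 21). z=7: p(7)=0.
Divide out (z - 7): quotient is z^2 + 2z - 3.
Factor the quadratic: (z + 3)(z - 1)
Result: (z - 7)(z + 3)(z - 1)


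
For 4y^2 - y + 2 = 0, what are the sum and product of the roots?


For ay^2+by+c=0: sum = -b/a, product = c/a.
a=4, b=-1, c=2
Sum = -(-1)/4 = 1/4
Product = (2)/4 = 1/2


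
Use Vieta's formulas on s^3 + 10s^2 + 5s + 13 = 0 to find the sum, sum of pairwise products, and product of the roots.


Monic cubic s^3+bs^2+cs+d=0: sum=-b, pairwise sum=c, product=-d.
b=10, c=5, d=13
r1+r2+r3 = -10
r1r2+r1r3+r2r3 = 5
r1r2r3 = -13


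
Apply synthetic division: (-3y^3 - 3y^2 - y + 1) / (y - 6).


Synthetic division with c = 6. Coefficients: -3, -3, -1, 1
Bring down -3.
  -3 * 6 = -18; -18 - 3 = -21
  -21 * 6 = -126; -126 - 1 = -127
  -127 * 6 = -762; -762 + 1 = -761
Quotient: -3y^2 - 21y - 127, Remainder: -761


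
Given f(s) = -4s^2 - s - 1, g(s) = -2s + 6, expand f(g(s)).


Substitute g(s) into f:
f(g(s)) = -4*(-2s + 6)^2 + (-1)*(-2s + 6) + (-1)
(-2s + 6)^2 = 4s^2 - 24s + 36
Expand and combine: -16s^2 + 98s - 151


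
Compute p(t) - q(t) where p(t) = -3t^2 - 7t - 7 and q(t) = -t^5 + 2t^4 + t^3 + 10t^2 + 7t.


Distribute the minus sign:
  (-3t^2 - 7t - 7)
- (-t^5 + 2t^4 + t^3 + 10t^2 + 7t)
Negate second polynomial: t^5 - 2t^4 - t^3 - 10t^2 - 7t
Add: t^5 - 2t^4 - t^3 - 13t^2 - 14t - 7


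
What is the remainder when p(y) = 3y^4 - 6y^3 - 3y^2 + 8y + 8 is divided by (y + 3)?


By the Remainder Theorem, the remainder equals p(-3):
  3*(-3)^4 = 243
  -6*(-3)^3 = 162
  -3*(-3)^2 = -27
  8*(-3)^1 = -24
  constant: 8
Sum: 243 + 162 - 27 - 24 + 8 = 362


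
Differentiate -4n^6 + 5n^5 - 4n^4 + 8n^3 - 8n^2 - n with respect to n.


Apply the power rule term by term:
  d/dn(-4n^6) = -24n^5
  d/dn(5n^5) = 25n^4
  d/dn(-4n^4) = -16n^3
  d/dn(8n^3) = 24n^2
  d/dn(-8n^2) = -16n
  d/dn(-n) = -1
p'(n) = -24n^5 + 25n^4 - 16n^3 + 24n^2 - 16n - 1


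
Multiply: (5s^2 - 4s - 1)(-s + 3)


Distribute each term of the first polynomial:
  (5s^2)(-s + 3) = -5s^3 + 15s^2
  (-4s)(-s + 3) = 4s^2 - 12s
  (-1)(-s + 3) = s - 3
Sum: -5s^3 + 19s^2 - 11s - 3


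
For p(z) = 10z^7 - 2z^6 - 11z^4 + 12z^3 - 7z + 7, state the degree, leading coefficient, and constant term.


Highest power of z is 7, with coefficient 10. Constant term is 7.
Degree = 7, leading coefficient = 10, constant term = 7


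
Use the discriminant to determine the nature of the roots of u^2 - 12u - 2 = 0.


D = b^2 - 4ac = (-12)^2 - 4(1)(-2) = 144 + 8 = 152
Since D > 0: two distinct irrational roots


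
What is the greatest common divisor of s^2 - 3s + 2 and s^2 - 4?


Factor each:
  s^2 - 3s + 2 = (s - 2)(s - 1)
  s^2 - 4 = (s - 2)(s + 2)
Common monic factor: s - 2


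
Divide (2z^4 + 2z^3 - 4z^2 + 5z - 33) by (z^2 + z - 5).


(2z^4 + 2z^3 - 4z^2 + 5z - 33) / (z^2 + z - 5)
Step 1: 2z^2 * (z^2 + z - 5) = 2z^4 + 2z^3 - 10z^2; subtract.
Step 2: 0 * (z^2 + z - 5) = 0; subtract.
Step 3: 6 * (z^2 + z - 5) = 6z^2 + 6z - 30; subtract.
Quotient: 2z^2 + 6, Remainder: -z - 3


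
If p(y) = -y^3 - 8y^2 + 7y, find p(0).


Using direct substitution:
  -1 * (0)^3 = 0
  -8 * (0)^2 = 0
  7 * (0)^1 = 0
  constant: 0
Sum = 0 + 0 + 0 + 0 = 0


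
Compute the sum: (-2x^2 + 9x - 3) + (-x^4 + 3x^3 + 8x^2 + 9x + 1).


Align terms by degree and add:
  -2x^2 + 9x - 3
  -x^4 + 3x^3 + 8x^2 + 9x + 1
= -x^4 + 3x^3 + 6x^2 + 18x - 2


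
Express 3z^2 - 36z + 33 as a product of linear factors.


Roots satisfy r1 + r2 = -b/a = 12 and r1*r2 = c/a = 11.
So r1 = 1, r2 = 11.
3z^2 - 36z + 33 = 3(z - r1)(z - r2) = 3(z - 1)(z - 11)


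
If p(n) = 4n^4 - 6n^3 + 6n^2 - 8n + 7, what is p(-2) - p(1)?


p(-2) = 159
p(1) = 3
p(-2) - p(1) = 159 - 3 = 156


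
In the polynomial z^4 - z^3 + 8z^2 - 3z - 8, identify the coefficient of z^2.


Read off the coefficient of z^2: 8


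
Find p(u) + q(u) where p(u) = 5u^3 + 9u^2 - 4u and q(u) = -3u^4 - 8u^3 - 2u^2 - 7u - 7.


Align terms by degree and add:
  5u^3 + 9u^2 - 4u
  -3u^4 - 8u^3 - 2u^2 - 7u - 7
= -3u^4 - 3u^3 + 7u^2 - 11u - 7


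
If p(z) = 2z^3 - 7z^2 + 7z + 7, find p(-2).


Using direct substitution:
  2 * (-2)^3 = -16
  -7 * (-2)^2 = -28
  7 * (-2)^1 = -14
  constant: 7
Sum = -16 - 28 - 14 + 7 = -51


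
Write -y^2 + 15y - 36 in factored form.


Roots satisfy r1 + r2 = -b/a = 15 and r1*r2 = c/a = 36.
So r1 = 3, r2 = 12.
-y^2 + 15y - 36 = -(y - r1)(y - r2) = -(y - 3)(y - 12)


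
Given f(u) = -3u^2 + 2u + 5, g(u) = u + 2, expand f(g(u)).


Substitute g(u) into f:
f(g(u)) = -3*(u + 2)^2 + 2*(u + 2) + 5
(u + 2)^2 = u^2 + 4u + 4
Expand and combine: -3u^2 - 10u - 3


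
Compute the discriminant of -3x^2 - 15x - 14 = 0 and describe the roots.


D = b^2 - 4ac = (-15)^2 - 4(-3)(-14) = 225 - 168 = 57
Since D > 0: two distinct irrational roots


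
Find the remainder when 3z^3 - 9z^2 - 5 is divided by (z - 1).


By the Remainder Theorem, the remainder equals p(1):
  3*(1)^3 = 3
  -9*(1)^2 = -9
  0*(1)^1 = 0
  constant: -5
Sum: 3 - 9 + 0 - 5 = -11


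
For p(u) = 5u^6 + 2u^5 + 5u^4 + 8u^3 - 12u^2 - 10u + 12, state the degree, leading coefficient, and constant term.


Highest power of u is 6, with coefficient 5. Constant term is 12.
Degree = 6, leading coefficient = 5, constant term = 12


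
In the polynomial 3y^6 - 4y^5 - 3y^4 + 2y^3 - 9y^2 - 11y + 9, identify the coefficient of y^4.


Read off the coefficient of y^4: -3


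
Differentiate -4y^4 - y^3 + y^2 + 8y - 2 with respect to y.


Apply the power rule term by term:
  d/dy(-4y^4) = -16y^3
  d/dy(-y^3) = -3y^2
  d/dy(y^2) = 2y
  d/dy(8y) = 8
  d/dy(-2) = 0
p'(y) = -16y^3 - 3y^2 + 2y + 8


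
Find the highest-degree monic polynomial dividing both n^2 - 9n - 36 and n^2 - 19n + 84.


Factor each:
  n^2 - 9n - 36 = (n - 12)(n + 3)
  n^2 - 19n + 84 = (n - 12)(n - 7)
Common monic factor: n - 12


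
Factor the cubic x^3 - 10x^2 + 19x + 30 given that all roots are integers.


Try integer roots (divisors of 30). x=-1: p(-1)=0.
Divide out (x + 1): quotient is x^2 - 11x + 30.
Factor the quadratic: (x - 6)(x - 5)
Result: (x + 1)(x - 6)(x - 5)


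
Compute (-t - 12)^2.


Expand (-t - 12)^2 by repeated multiplication:
= t^2 + 24t + 144


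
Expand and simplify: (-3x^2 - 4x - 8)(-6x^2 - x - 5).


Distribute each term of the first polynomial:
  (-3x^2)(-6x^2 - x - 5) = 18x^4 + 3x^3 + 15x^2
  (-4x)(-6x^2 - x - 5) = 24x^3 + 4x^2 + 20x
  (-8)(-6x^2 - x - 5) = 48x^2 + 8x + 40
Sum: 18x^4 + 27x^3 + 67x^2 + 28x + 40


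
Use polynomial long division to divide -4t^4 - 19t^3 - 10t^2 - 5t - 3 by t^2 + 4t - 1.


(-4t^4 - 19t^3 - 10t^2 - 5t - 3) / (t^2 + 4t - 1)
Step 1: -4t^2 * (t^2 + 4t - 1) = -4t^4 - 16t^3 + 4t^2; subtract.
Step 2: -3t * (t^2 + 4t - 1) = -3t^3 - 12t^2 + 3t; subtract.
Step 3: -2 * (t^2 + 4t - 1) = -2t^2 - 8t + 2; subtract.
Quotient: -4t^2 - 3t - 2, Remainder: -5


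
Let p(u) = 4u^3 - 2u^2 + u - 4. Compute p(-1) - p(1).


p(-1) = -11
p(1) = -1
p(-1) - p(1) = -11 + 1 = -10


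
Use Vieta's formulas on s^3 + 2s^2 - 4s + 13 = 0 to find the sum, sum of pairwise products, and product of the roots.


Monic cubic s^3+bs^2+cs+d=0: sum=-b, pairwise sum=c, product=-d.
b=2, c=-4, d=13
r1+r2+r3 = -2
r1r2+r1r3+r2r3 = -4
r1r2r3 = -13


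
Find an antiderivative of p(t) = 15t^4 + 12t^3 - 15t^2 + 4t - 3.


Reverse power rule on each term:
  ∫ 15t^4 dt = 3t^5
  ∫ 12t^3 dt = 3t^4
  ∫ -15t^2 dt = -5t^3
  ∫ 4t dt = 2t^2
  ∫ -3 dt = -3t
F(t) = 3t^5 + 3t^4 - 5t^3 + 2t^2 - 3t + C


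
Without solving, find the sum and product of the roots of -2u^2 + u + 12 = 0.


For au^2+bu+c=0: sum = -b/a, product = c/a.
a=-2, b=1, c=12
Sum = -(1)/-2 = 1/2
Product = (12)/-2 = -6


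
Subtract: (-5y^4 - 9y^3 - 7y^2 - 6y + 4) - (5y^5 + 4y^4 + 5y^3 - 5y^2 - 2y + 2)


Distribute the minus sign:
  (-5y^4 - 9y^3 - 7y^2 - 6y + 4)
- (5y^5 + 4y^4 + 5y^3 - 5y^2 - 2y + 2)
Negate second polynomial: -5y^5 - 4y^4 - 5y^3 + 5y^2 + 2y - 2
Add: -5y^5 - 9y^4 - 14y^3 - 2y^2 - 4y + 2


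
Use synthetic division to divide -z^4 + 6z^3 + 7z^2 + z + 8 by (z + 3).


Synthetic division with c = -3. Coefficients: -1, 6, 7, 1, 8
Bring down -1.
  -1 * -3 = 3; 3 + 6 = 9
  9 * -3 = -27; -27 + 7 = -20
  -20 * -3 = 60; 60 + 1 = 61
  61 * -3 = -183; -183 + 8 = -175
Quotient: -z^3 + 9z^2 - 20z + 61, Remainder: -175


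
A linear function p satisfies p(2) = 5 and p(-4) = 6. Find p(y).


p(y) = my + b. Using p(2)=5, p(-4)=6:
m = (5 - 6)/(2 + 4) = -1/6 = -1/6
b = 5 - m*(2) = 5 + 1/3 = 16/3
p(y) = -(1/6)y + (16/3)


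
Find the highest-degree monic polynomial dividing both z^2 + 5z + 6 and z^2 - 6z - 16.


Factor each:
  z^2 + 5z + 6 = (z + 2)(z + 3)
  z^2 - 6z - 16 = (z + 2)(z - 8)
Common monic factor: z + 2


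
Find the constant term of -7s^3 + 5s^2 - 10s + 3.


Read off the constant term: 3


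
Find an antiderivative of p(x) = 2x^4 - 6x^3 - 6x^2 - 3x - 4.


Reverse power rule on each term:
  ∫ 2x^4 dx = (2/5)x^5
  ∫ -6x^3 dx = -(3/2)x^4
  ∫ -6x^2 dx = -2x^3
  ∫ -3x dx = -(3/2)x^2
  ∫ -4 dx = -4x
F(x) = (2/5)x^5 - (3/2)x^4 - 2x^3 - (3/2)x^2 - 4x + C


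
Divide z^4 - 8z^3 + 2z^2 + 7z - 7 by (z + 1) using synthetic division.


Synthetic division with c = -1. Coefficients: 1, -8, 2, 7, -7
Bring down 1.
  1 * -1 = -1; -1 - 8 = -9
  -9 * -1 = 9; 9 + 2 = 11
  11 * -1 = -11; -11 + 7 = -4
  -4 * -1 = 4; 4 - 7 = -3
Quotient: z^3 - 9z^2 + 11z - 4, Remainder: -3


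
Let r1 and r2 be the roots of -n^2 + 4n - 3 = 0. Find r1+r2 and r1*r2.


For an^2+bn+c=0: sum = -b/a, product = c/a.
a=-1, b=4, c=-3
Sum = -(4)/-1 = 4
Product = (-3)/-1 = 3


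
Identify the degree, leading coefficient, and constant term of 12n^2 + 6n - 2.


Highest power of n is 2, with coefficient 12. Constant term is -2.
Degree = 2, leading coefficient = 12, constant term = -2


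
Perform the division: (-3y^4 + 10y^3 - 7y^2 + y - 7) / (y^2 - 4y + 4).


(-3y^4 + 10y^3 - 7y^2 + y - 7) / (y^2 - 4y + 4)
Step 1: -3y^2 * (y^2 - 4y + 4) = -3y^4 + 12y^3 - 12y^2; subtract.
Step 2: -2y * (y^2 - 4y + 4) = -2y^3 + 8y^2 - 8y; subtract.
Step 3: -3 * (y^2 - 4y + 4) = -3y^2 + 12y - 12; subtract.
Quotient: -3y^2 - 2y - 3, Remainder: -3y + 5


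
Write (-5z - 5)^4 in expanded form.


Expand (-5z - 5)^4 by repeated multiplication:
  (-5z - 5)^2 = 25z^2 + 50z + 25
  (-5z - 5)^3 = -125z^3 - 375z^2 - 375z - 125
= 625z^4 + 2500z^3 + 3750z^2 + 2500z + 625


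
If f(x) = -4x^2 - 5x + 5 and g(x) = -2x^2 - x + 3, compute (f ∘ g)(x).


Substitute g(x) into f:
f(g(x)) = -4*(-2x^2 - x + 3)^2 + (-5)*(-2x^2 - x + 3) + 5
(-2x^2 - x + 3)^2 = 4x^4 + 4x^3 - 11x^2 - 6x + 9
Expand and combine: -16x^4 - 16x^3 + 54x^2 + 29x - 46


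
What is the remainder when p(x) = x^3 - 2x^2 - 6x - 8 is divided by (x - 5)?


By the Remainder Theorem, the remainder equals p(5):
  1*(5)^3 = 125
  -2*(5)^2 = -50
  -6*(5)^1 = -30
  constant: -8
Sum: 125 - 50 - 30 - 8 = 37


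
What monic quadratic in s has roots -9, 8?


p(s) = (s + 9)(s - 8)
Expand: s^2 + s - 72


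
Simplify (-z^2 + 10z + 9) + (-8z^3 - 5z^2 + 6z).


Align terms by degree and add:
  -z^2 + 10z + 9
  -8z^3 - 5z^2 + 6z
= -8z^3 - 6z^2 + 16z + 9


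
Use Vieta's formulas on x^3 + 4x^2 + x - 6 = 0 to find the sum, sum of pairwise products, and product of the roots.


Monic cubic x^3+bx^2+cx+d=0: sum=-b, pairwise sum=c, product=-d.
b=4, c=1, d=-6
r1+r2+r3 = -4
r1r2+r1r3+r2r3 = 1
r1r2r3 = 6


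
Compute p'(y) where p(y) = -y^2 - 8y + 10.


Apply the power rule term by term:
  d/dy(-y^2) = -2y
  d/dy(-8y) = -8
  d/dy(10) = 0
p'(y) = -2y - 8


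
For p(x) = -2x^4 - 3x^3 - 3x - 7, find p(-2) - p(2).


p(-2) = -9
p(2) = -69
p(-2) - p(2) = -9 + 69 = 60


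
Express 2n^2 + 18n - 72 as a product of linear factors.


Roots satisfy r1 + r2 = -b/a = -9 and r1*r2 = c/a = -36.
So r1 = 3, r2 = -12.
2n^2 + 18n - 72 = 2(n - r1)(n - r2) = 2(n - 3)(n + 12)


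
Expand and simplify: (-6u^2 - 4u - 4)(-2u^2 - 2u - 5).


Distribute each term of the first polynomial:
  (-6u^2)(-2u^2 - 2u - 5) = 12u^4 + 12u^3 + 30u^2
  (-4u)(-2u^2 - 2u - 5) = 8u^3 + 8u^2 + 20u
  (-4)(-2u^2 - 2u - 5) = 8u^2 + 8u + 20
Sum: 12u^4 + 20u^3 + 46u^2 + 28u + 20


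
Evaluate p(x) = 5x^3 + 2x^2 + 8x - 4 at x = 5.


Using direct substitution:
  5 * (5)^3 = 625
  2 * (5)^2 = 50
  8 * (5)^1 = 40
  constant: -4
Sum = 625 + 50 + 40 - 4 = 711


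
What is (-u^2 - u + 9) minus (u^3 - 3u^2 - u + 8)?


Distribute the minus sign:
  (-u^2 - u + 9)
- (u^3 - 3u^2 - u + 8)
Negate second polynomial: -u^3 + 3u^2 + u - 8
Add: -u^3 + 2u^2 + 1


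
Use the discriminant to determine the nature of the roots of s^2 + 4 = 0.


D = b^2 - 4ac = (0)^2 - 4(1)(4) = 0 - 16 = -16
Since D < 0: two complex conjugate roots (no real roots)


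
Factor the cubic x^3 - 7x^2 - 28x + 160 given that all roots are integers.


Try integer roots (divisors of 160). x=4: p(4)=0.
Divide out (x - 4): quotient is x^2 - 3x - 40.
Factor the quadratic: (x + 5)(x - 8)
Result: (x - 4)(x + 5)(x - 8)


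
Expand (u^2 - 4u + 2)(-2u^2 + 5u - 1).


Distribute each term of the first polynomial:
  (u^2)(-2u^2 + 5u - 1) = -2u^4 + 5u^3 - u^2
  (-4u)(-2u^2 + 5u - 1) = 8u^3 - 20u^2 + 4u
  (2)(-2u^2 + 5u - 1) = -4u^2 + 10u - 2
Sum: -2u^4 + 13u^3 - 25u^2 + 14u - 2


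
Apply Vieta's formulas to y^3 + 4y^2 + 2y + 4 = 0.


Monic cubic y^3+by^2+cy+d=0: sum=-b, pairwise sum=c, product=-d.
b=4, c=2, d=4
r1+r2+r3 = -4
r1r2+r1r3+r2r3 = 2
r1r2r3 = -4


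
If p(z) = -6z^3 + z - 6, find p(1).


Using direct substitution:
  -6 * (1)^3 = -6
  0 * (1)^2 = 0
  1 * (1)^1 = 1
  constant: -6
Sum = -6 + 0 + 1 - 6 = -11


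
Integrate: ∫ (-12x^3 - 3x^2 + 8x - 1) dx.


Reverse power rule on each term:
  ∫ -12x^3 dx = -3x^4
  ∫ -3x^2 dx = -x^3
  ∫ 8x dx = 4x^2
  ∫ -1 dx = -x
F(x) = -3x^4 - x^3 + 4x^2 - x + C


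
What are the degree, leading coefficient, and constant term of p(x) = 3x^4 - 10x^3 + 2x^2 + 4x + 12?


Highest power of x is 4, with coefficient 3. Constant term is 12.
Degree = 4, leading coefficient = 3, constant term = 12


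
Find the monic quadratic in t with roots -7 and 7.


p(t) = (t + 7)(t - 7)
Expand: t^2 - 49


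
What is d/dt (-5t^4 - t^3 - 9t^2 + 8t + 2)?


Apply the power rule term by term:
  d/dt(-5t^4) = -20t^3
  d/dt(-t^3) = -3t^2
  d/dt(-9t^2) = -18t
  d/dt(8t) = 8
  d/dt(2) = 0
p'(t) = -20t^3 - 3t^2 - 18t + 8


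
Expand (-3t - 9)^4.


Expand (-3t - 9)^4 by repeated multiplication:
  (-3t - 9)^2 = 9t^2 + 54t + 81
  (-3t - 9)^3 = -27t^3 - 243t^2 - 729t - 729
= 81t^4 + 972t^3 + 4374t^2 + 8748t + 6561


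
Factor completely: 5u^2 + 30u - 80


Roots satisfy r1 + r2 = -b/a = -6 and r1*r2 = c/a = -16.
So r1 = -8, r2 = 2.
5u^2 + 30u - 80 = 5(u - r1)(u - r2) = 5(u + 8)(u - 2)


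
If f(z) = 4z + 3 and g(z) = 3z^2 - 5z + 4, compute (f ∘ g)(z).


Substitute g(z) into f:
f(g(z)) = 4*(3z^2 - 5z + 4) + 3
Expand and combine: 12z^2 - 20z + 19


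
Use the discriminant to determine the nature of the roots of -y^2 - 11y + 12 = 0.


D = b^2 - 4ac = (-11)^2 - 4(-1)(12) = 121 + 48 = 169
Since D > 0: two distinct rational roots


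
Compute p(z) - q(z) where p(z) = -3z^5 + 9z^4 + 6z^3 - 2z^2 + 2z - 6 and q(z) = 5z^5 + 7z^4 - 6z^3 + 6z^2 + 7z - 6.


Distribute the minus sign:
  (-3z^5 + 9z^4 + 6z^3 - 2z^2 + 2z - 6)
- (5z^5 + 7z^4 - 6z^3 + 6z^2 + 7z - 6)
Negate second polynomial: -5z^5 - 7z^4 + 6z^3 - 6z^2 - 7z + 6
Add: -8z^5 + 2z^4 + 12z^3 - 8z^2 - 5z


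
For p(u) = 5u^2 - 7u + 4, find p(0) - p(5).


p(0) = 4
p(5) = 94
p(0) - p(5) = 4 - 94 = -90


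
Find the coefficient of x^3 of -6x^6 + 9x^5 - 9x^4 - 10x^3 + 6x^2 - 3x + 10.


Read off the coefficient of x^3: -10


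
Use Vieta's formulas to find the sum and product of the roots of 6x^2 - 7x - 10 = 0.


For ax^2+bx+c=0: sum = -b/a, product = c/a.
a=6, b=-7, c=-10
Sum = -(-7)/6 = 7/6
Product = (-10)/6 = -5/3


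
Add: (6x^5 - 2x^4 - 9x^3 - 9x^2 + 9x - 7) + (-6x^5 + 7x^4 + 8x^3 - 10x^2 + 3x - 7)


Align terms by degree and add:
  6x^5 - 2x^4 - 9x^3 - 9x^2 + 9x - 7
  -6x^5 + 7x^4 + 8x^3 - 10x^2 + 3x - 7
= 5x^4 - x^3 - 19x^2 + 12x - 14


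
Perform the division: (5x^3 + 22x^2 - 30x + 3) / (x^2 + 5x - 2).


(5x^3 + 22x^2 - 30x + 3) / (x^2 + 5x - 2)
Step 1: 5x * (x^2 + 5x - 2) = 5x^3 + 25x^2 - 10x; subtract.
Step 2: -3 * (x^2 + 5x - 2) = -3x^2 - 15x + 6; subtract.
Quotient: 5x - 3, Remainder: -5x - 3


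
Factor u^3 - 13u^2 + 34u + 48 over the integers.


Try integer roots (divisors of 48). u=-1: p(-1)=0.
Divide out (u + 1): quotient is u^2 - 14u + 48.
Factor the quadratic: (u - 8)(u - 6)
Result: (u + 1)(u - 8)(u - 6)


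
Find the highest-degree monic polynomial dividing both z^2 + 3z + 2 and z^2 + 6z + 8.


Factor each:
  z^2 + 3z + 2 = (z + 2)(z + 1)
  z^2 + 6z + 8 = (z + 2)(z + 4)
Common monic factor: z + 2


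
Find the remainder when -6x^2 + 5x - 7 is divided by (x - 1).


By the Remainder Theorem, the remainder equals p(1):
  -6*(1)^2 = -6
  5*(1)^1 = 5
  constant: -7
Sum: -6 + 5 - 7 = -8


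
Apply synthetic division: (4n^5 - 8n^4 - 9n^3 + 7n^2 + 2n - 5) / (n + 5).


Synthetic division with c = -5. Coefficients: 4, -8, -9, 7, 2, -5
Bring down 4.
  4 * -5 = -20; -20 - 8 = -28
  -28 * -5 = 140; 140 - 9 = 131
  131 * -5 = -655; -655 + 7 = -648
  -648 * -5 = 3240; 3240 + 2 = 3242
  3242 * -5 = -16210; -16210 - 5 = -16215
Quotient: 4n^4 - 28n^3 + 131n^2 - 648n + 3242, Remainder: -16215


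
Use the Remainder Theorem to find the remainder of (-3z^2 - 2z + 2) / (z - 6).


By the Remainder Theorem, the remainder equals p(6):
  -3*(6)^2 = -108
  -2*(6)^1 = -12
  constant: 2
Sum: -108 - 12 + 2 = -118


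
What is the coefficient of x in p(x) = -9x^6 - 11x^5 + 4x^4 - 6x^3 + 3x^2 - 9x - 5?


Read off the coefficient of x: -9


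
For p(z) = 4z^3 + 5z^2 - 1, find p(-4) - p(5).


p(-4) = -177
p(5) = 624
p(-4) - p(5) = -177 - 624 = -801


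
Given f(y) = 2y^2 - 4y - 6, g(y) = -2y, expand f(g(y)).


Substitute g(y) into f:
f(g(y)) = 2*(-2y)^2 + (-4)*(-2y) + (-6)
(-2y)^2 = 4y^2
Expand and combine: 8y^2 + 8y - 6


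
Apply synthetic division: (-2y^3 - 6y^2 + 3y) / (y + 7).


Synthetic division with c = -7. Coefficients: -2, -6, 3, 0
Bring down -2.
  -2 * -7 = 14; 14 - 6 = 8
  8 * -7 = -56; -56 + 3 = -53
  -53 * -7 = 371; 371 + 0 = 371
Quotient: -2y^2 + 8y - 53, Remainder: 371


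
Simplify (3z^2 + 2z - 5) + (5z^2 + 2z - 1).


Align terms by degree and add:
  3z^2 + 2z - 5
+ 5z^2 + 2z - 1
= 8z^2 + 4z - 6


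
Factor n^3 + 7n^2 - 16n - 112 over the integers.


Try integer roots (divisors of -112). n=-4: p(-4)=0.
Divide out (n + 4): quotient is n^2 + 3n - 28.
Factor the quadratic: (n - 4)(n + 7)
Result: (n + 4)(n - 4)(n + 7)


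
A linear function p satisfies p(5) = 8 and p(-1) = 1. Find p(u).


p(u) = mu + b. Using p(5)=8, p(-1)=1:
m = (8 - 1)/(5 + 1) = 7/6 = 7/6
b = 8 - m*(5) = 8 - 35/6 = 13/6
p(u) = (7/6)u + (13/6)


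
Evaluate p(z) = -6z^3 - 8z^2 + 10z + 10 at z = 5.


Using direct substitution:
  -6 * (5)^3 = -750
  -8 * (5)^2 = -200
  10 * (5)^1 = 50
  constant: 10
Sum = -750 - 200 + 50 + 10 = -890


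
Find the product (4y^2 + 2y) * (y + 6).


Distribute each term of the first polynomial:
  (4y^2)(y + 6) = 4y^3 + 24y^2
  (2y)(y + 6) = 2y^2 + 12y
Sum: 4y^3 + 26y^2 + 12y


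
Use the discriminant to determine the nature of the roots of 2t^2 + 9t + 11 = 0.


D = b^2 - 4ac = (9)^2 - 4(2)(11) = 81 - 88 = -7
Since D < 0: two complex conjugate roots (no real roots)


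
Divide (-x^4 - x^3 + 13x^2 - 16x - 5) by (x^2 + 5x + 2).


(-x^4 - x^3 + 13x^2 - 16x - 5) / (x^2 + 5x + 2)
Step 1: -x^2 * (x^2 + 5x + 2) = -x^4 - 5x^3 - 2x^2; subtract.
Step 2: 4x * (x^2 + 5x + 2) = 4x^3 + 20x^2 + 8x; subtract.
Step 3: -5 * (x^2 + 5x + 2) = -5x^2 - 25x - 10; subtract.
Quotient: -x^2 + 4x - 5, Remainder: x + 5


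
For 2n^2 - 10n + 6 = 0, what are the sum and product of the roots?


For an^2+bn+c=0: sum = -b/a, product = c/a.
a=2, b=-10, c=6
Sum = -(-10)/2 = 5
Product = (6)/2 = 3


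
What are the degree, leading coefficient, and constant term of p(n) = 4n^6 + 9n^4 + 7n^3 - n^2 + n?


Highest power of n is 6, with coefficient 4. Constant term is 0.
Degree = 6, leading coefficient = 4, constant term = 0


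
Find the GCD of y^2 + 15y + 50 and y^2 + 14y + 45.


Factor each:
  y^2 + 15y + 50 = (y + 5)(y + 10)
  y^2 + 14y + 45 = (y + 5)(y + 9)
Common monic factor: y + 5


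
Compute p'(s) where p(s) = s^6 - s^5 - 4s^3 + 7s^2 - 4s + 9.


Apply the power rule term by term:
  d/ds(s^6) = 6s^5
  d/ds(-s^5) = -5s^4
  d/ds(-4s^3) = -12s^2
  d/ds(7s^2) = 14s
  d/ds(-4s) = -4
  d/ds(9) = 0
p'(s) = 6s^5 - 5s^4 - 12s^2 + 14s - 4


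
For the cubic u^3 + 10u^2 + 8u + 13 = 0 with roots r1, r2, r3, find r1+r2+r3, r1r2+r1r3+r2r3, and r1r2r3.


Monic cubic u^3+bu^2+cu+d=0: sum=-b, pairwise sum=c, product=-d.
b=10, c=8, d=13
r1+r2+r3 = -10
r1r2+r1r3+r2r3 = 8
r1r2r3 = -13


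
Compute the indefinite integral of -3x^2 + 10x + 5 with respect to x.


Reverse power rule on each term:
  ∫ -3x^2 dx = -x^3
  ∫ 10x dx = 5x^2
  ∫ 5 dx = 5x
F(x) = -x^3 + 5x^2 + 5x + C


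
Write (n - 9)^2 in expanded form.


Expand (n - 9)^2 by repeated multiplication:
= n^2 - 18n + 81


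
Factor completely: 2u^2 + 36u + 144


Roots satisfy r1 + r2 = -b/a = -18 and r1*r2 = c/a = 72.
So r1 = -12, r2 = -6.
2u^2 + 36u + 144 = 2(u - r1)(u - r2) = 2(u + 12)(u + 6)


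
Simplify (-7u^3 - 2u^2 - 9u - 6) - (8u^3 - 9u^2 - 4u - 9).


Distribute the minus sign:
  (-7u^3 - 2u^2 - 9u - 6)
- (8u^3 - 9u^2 - 4u - 9)
Negate second polynomial: -8u^3 + 9u^2 + 4u + 9
Add: -15u^3 + 7u^2 - 5u + 3


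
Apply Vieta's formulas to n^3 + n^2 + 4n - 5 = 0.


Monic cubic n^3+bn^2+cn+d=0: sum=-b, pairwise sum=c, product=-d.
b=1, c=4, d=-5
r1+r2+r3 = -1
r1r2+r1r3+r2r3 = 4
r1r2r3 = 5


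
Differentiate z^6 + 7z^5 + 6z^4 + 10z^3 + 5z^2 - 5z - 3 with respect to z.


Apply the power rule term by term:
  d/dz(z^6) = 6z^5
  d/dz(7z^5) = 35z^4
  d/dz(6z^4) = 24z^3
  d/dz(10z^3) = 30z^2
  d/dz(5z^2) = 10z
  d/dz(-5z) = -5
  d/dz(-3) = 0
p'(z) = 6z^5 + 35z^4 + 24z^3 + 30z^2 + 10z - 5


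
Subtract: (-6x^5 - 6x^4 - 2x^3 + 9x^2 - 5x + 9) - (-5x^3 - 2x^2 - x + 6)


Distribute the minus sign:
  (-6x^5 - 6x^4 - 2x^3 + 9x^2 - 5x + 9)
- (-5x^3 - 2x^2 - x + 6)
Negate second polynomial: 5x^3 + 2x^2 + x - 6
Add: -6x^5 - 6x^4 + 3x^3 + 11x^2 - 4x + 3


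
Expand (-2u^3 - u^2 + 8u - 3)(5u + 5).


Distribute each term of the first polynomial:
  (-2u^3)(5u + 5) = -10u^4 - 10u^3
  (-u^2)(5u + 5) = -5u^3 - 5u^2
  (8u)(5u + 5) = 40u^2 + 40u
  (-3)(5u + 5) = -15u - 15
Sum: -10u^4 - 15u^3 + 35u^2 + 25u - 15


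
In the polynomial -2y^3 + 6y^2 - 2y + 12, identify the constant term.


Read off the constant term: 12


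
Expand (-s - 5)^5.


Expand (-s - 5)^5 by repeated multiplication:
  (-s - 5)^2 = s^2 + 10s + 25
  (-s - 5)^3 = -s^3 - 15s^2 - 75s - 125
  (-s - 5)^4 = s^4 + 20s^3 + 150s^2 + 500s + 625
= -s^5 - 25s^4 - 250s^3 - 1250s^2 - 3125s - 3125


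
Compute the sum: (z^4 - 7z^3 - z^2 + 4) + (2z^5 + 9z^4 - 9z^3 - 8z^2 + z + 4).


Align terms by degree and add:
  z^4 - 7z^3 - z^2 + 4
+ 2z^5 + 9z^4 - 9z^3 - 8z^2 + z + 4
= 2z^5 + 10z^4 - 16z^3 - 9z^2 + z + 8


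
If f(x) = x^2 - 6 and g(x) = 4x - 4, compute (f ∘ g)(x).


Substitute g(x) into f:
f(g(x)) = 1*(4x - 4)^2 + (-6)
(4x - 4)^2 = 16x^2 - 32x + 16
Expand and combine: 16x^2 - 32x + 10


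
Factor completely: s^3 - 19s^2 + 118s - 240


Try integer roots (divisors of -240). s=8: p(8)=0.
Divide out (s - 8): quotient is s^2 - 11s + 30.
Factor the quadratic: (s - 5)(s - 6)
Result: (s - 8)(s - 5)(s - 6)


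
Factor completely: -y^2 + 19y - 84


Roots satisfy r1 + r2 = -b/a = 19 and r1*r2 = c/a = 84.
So r1 = 12, r2 = 7.
-y^2 + 19y - 84 = -(y - r1)(y - r2) = -(y - 12)(y - 7)


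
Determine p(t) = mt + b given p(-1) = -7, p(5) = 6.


p(t) = mt + b. Using p(-1)=-7, p(5)=6:
m = (-7 - 6)/(-1 - 5) = -13/-6 = 13/6
b = -7 - m*(-1) = -7 + 13/6 = -29/6
p(t) = (13/6)t - (29/6)


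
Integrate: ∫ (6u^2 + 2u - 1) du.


Reverse power rule on each term:
  ∫ 6u^2 du = 2u^3
  ∫ 2u du = u^2
  ∫ -1 du = -u
F(u) = 2u^3 + u^2 - u + C


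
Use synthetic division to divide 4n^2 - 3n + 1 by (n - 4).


Synthetic division with c = 4. Coefficients: 4, -3, 1
Bring down 4.
  4 * 4 = 16; 16 - 3 = 13
  13 * 4 = 52; 52 + 1 = 53
Quotient: 4n + 13, Remainder: 53


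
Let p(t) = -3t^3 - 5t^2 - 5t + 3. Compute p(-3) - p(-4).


p(-3) = 54
p(-4) = 135
p(-3) - p(-4) = 54 - 135 = -81


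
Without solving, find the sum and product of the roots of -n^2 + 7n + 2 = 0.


For an^2+bn+c=0: sum = -b/a, product = c/a.
a=-1, b=7, c=2
Sum = -(7)/-1 = 7
Product = (2)/-1 = -2


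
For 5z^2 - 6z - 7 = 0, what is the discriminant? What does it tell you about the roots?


D = b^2 - 4ac = (-6)^2 - 4(5)(-7) = 36 + 140 = 176
Since D > 0: two distinct irrational roots


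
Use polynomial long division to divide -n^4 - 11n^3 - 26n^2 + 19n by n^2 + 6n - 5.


(-n^4 - 11n^3 - 26n^2 + 19n) / (n^2 + 6n - 5)
Step 1: -n^2 * (n^2 + 6n - 5) = -n^4 - 6n^3 + 5n^2; subtract.
Step 2: -5n * (n^2 + 6n - 5) = -5n^3 - 30n^2 + 25n; subtract.
Step 3: -1 * (n^2 + 6n - 5) = -n^2 - 6n + 5; subtract.
Quotient: -n^2 - 5n - 1, Remainder: -5


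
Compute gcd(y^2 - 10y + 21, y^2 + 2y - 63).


Factor each:
  y^2 - 10y + 21 = (y - 7)(y - 3)
  y^2 + 2y - 63 = (y - 7)(y + 9)
Common monic factor: y - 7


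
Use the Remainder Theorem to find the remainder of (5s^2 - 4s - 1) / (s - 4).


By the Remainder Theorem, the remainder equals p(4):
  5*(4)^2 = 80
  -4*(4)^1 = -16
  constant: -1
Sum: 80 - 16 - 1 = 63


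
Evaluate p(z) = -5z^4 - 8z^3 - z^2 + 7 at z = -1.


Using direct substitution:
  -5 * (-1)^4 = -5
  -8 * (-1)^3 = 8
  -1 * (-1)^2 = -1
  0 * (-1)^1 = 0
  constant: 7
Sum = -5 + 8 - 1 + 0 + 7 = 9


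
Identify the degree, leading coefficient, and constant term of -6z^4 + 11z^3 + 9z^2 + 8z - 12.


Highest power of z is 4, with coefficient -6. Constant term is -12.
Degree = 4, leading coefficient = -6, constant term = -12


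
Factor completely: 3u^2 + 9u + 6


Roots satisfy r1 + r2 = -b/a = -3 and r1*r2 = c/a = 2.
So r1 = -1, r2 = -2.
3u^2 + 9u + 6 = 3(u - r1)(u - r2) = 3(u + 1)(u + 2)


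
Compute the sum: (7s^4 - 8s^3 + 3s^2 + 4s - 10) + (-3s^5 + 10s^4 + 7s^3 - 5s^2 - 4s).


Align terms by degree and add:
  7s^4 - 8s^3 + 3s^2 + 4s - 10
  -3s^5 + 10s^4 + 7s^3 - 5s^2 - 4s
= -3s^5 + 17s^4 - s^3 - 2s^2 - 10


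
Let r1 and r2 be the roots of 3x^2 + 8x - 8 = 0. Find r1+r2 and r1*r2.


For ax^2+bx+c=0: sum = -b/a, product = c/a.
a=3, b=8, c=-8
Sum = -(8)/3 = -8/3
Product = (-8)/3 = -8/3


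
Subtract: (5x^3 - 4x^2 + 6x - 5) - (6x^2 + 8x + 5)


Distribute the minus sign:
  (5x^3 - 4x^2 + 6x - 5)
- (6x^2 + 8x + 5)
Negate second polynomial: -6x^2 - 8x - 5
Add: 5x^3 - 10x^2 - 2x - 10


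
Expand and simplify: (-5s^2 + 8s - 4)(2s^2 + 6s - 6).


Distribute each term of the first polynomial:
  (-5s^2)(2s^2 + 6s - 6) = -10s^4 - 30s^3 + 30s^2
  (8s)(2s^2 + 6s - 6) = 16s^3 + 48s^2 - 48s
  (-4)(2s^2 + 6s - 6) = -8s^2 - 24s + 24
Sum: -10s^4 - 14s^3 + 70s^2 - 72s + 24


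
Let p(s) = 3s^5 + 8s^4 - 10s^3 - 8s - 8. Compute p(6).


Using direct substitution:
  3 * (6)^5 = 23328
  8 * (6)^4 = 10368
  -10 * (6)^3 = -2160
  0 * (6)^2 = 0
  -8 * (6)^1 = -48
  constant: -8
Sum = 23328 + 10368 - 2160 + 0 - 48 - 8 = 31480


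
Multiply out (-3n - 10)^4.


Expand (-3n - 10)^4 by repeated multiplication:
  (-3n - 10)^2 = 9n^2 + 60n + 100
  (-3n - 10)^3 = -27n^3 - 270n^2 - 900n - 1000
= 81n^4 + 1080n^3 + 5400n^2 + 12000n + 10000


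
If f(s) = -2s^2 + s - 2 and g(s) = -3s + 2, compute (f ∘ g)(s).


Substitute g(s) into f:
f(g(s)) = -2*(-3s + 2)^2 + 1*(-3s + 2) + (-2)
(-3s + 2)^2 = 9s^2 - 12s + 4
Expand and combine: -18s^2 + 21s - 8


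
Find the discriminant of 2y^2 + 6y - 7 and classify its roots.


D = b^2 - 4ac = (6)^2 - 4(2)(-7) = 36 + 56 = 92
Since D > 0: two distinct irrational roots


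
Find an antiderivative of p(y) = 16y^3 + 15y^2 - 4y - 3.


Reverse power rule on each term:
  ∫ 16y^3 dy = 4y^4
  ∫ 15y^2 dy = 5y^3
  ∫ -4y dy = -2y^2
  ∫ -3 dy = -3y
F(y) = 4y^4 + 5y^3 - 2y^2 - 3y + C


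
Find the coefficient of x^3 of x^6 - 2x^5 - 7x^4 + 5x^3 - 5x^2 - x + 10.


Read off the coefficient of x^3: 5


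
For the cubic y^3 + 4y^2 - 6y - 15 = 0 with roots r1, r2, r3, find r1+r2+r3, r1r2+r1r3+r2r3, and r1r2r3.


Monic cubic y^3+by^2+cy+d=0: sum=-b, pairwise sum=c, product=-d.
b=4, c=-6, d=-15
r1+r2+r3 = -4
r1r2+r1r3+r2r3 = -6
r1r2r3 = 15


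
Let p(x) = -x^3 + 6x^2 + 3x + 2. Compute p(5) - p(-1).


p(5) = 42
p(-1) = 6
p(5) - p(-1) = 42 - 6 = 36


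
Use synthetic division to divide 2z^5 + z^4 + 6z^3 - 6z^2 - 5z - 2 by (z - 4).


Synthetic division with c = 4. Coefficients: 2, 1, 6, -6, -5, -2
Bring down 2.
  2 * 4 = 8; 8 + 1 = 9
  9 * 4 = 36; 36 + 6 = 42
  42 * 4 = 168; 168 - 6 = 162
  162 * 4 = 648; 648 - 5 = 643
  643 * 4 = 2572; 2572 - 2 = 2570
Quotient: 2z^4 + 9z^3 + 42z^2 + 162z + 643, Remainder: 2570


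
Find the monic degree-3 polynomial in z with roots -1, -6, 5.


p(z) = (z + 1)(z + 6)(z - 5)
Expand: z^3 + 2z^2 - 29z - 30


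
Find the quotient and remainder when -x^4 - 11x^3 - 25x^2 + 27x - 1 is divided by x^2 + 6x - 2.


(-x^4 - 11x^3 - 25x^2 + 27x - 1) / (x^2 + 6x - 2)
Step 1: -x^2 * (x^2 + 6x - 2) = -x^4 - 6x^3 + 2x^2; subtract.
Step 2: -5x * (x^2 + 6x - 2) = -5x^3 - 30x^2 + 10x; subtract.
Step 3: 3 * (x^2 + 6x - 2) = 3x^2 + 18x - 6; subtract.
Quotient: -x^2 - 5x + 3, Remainder: -x + 5


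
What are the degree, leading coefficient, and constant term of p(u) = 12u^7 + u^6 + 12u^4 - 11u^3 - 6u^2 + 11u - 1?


Highest power of u is 7, with coefficient 12. Constant term is -1.
Degree = 7, leading coefficient = 12, constant term = -1


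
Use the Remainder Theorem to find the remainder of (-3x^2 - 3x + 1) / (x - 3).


By the Remainder Theorem, the remainder equals p(3):
  -3*(3)^2 = -27
  -3*(3)^1 = -9
  constant: 1
Sum: -27 - 9 + 1 = -35


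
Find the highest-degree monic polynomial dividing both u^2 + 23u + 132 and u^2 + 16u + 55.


Factor each:
  u^2 + 23u + 132 = (u + 11)(u + 12)
  u^2 + 16u + 55 = (u + 11)(u + 5)
Common monic factor: u + 11


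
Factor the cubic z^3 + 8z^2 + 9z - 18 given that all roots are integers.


Try integer roots (divisors of -18). z=-3: p(-3)=0.
Divide out (z + 3): quotient is z^2 + 5z - 6.
Factor the quadratic: (z + 6)(z - 1)
Result: (z + 3)(z + 6)(z - 1)


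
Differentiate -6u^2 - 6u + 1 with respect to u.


Apply the power rule term by term:
  d/du(-6u^2) = -12u
  d/du(-6u) = -6
  d/du(1) = 0
p'(u) = -12u - 6


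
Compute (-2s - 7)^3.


Expand (-2s - 7)^3 by repeated multiplication:
  (-2s - 7)^2 = 4s^2 + 28s + 49
= -8s^3 - 84s^2 - 294s - 343


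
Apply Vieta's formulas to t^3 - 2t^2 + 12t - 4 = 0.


Monic cubic t^3+bt^2+ct+d=0: sum=-b, pairwise sum=c, product=-d.
b=-2, c=12, d=-4
r1+r2+r3 = 2
r1r2+r1r3+r2r3 = 12
r1r2r3 = 4


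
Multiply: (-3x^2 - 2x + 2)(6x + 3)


Distribute each term of the first polynomial:
  (-3x^2)(6x + 3) = -18x^3 - 9x^2
  (-2x)(6x + 3) = -12x^2 - 6x
  (2)(6x + 3) = 12x + 6
Sum: -18x^3 - 21x^2 + 6x + 6


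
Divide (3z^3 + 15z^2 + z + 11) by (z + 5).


(3z^3 + 15z^2 + z + 11) / (z + 5)
Step 1: 3z^2 * (z + 5) = 3z^3 + 15z^2; subtract.
Step 2: 0 * (z + 5) = 0; subtract.
Step 3: 1 * (z + 5) = z + 5; subtract.
Quotient: 3z^2 + 1, Remainder: 6


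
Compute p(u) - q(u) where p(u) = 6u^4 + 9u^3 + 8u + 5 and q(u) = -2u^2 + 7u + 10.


Distribute the minus sign:
  (6u^4 + 9u^3 + 8u + 5)
- (-2u^2 + 7u + 10)
Negate second polynomial: 2u^2 - 7u - 10
Add: 6u^4 + 9u^3 + 2u^2 + u - 5


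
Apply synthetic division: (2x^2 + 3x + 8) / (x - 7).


Synthetic division with c = 7. Coefficients: 2, 3, 8
Bring down 2.
  2 * 7 = 14; 14 + 3 = 17
  17 * 7 = 119; 119 + 8 = 127
Quotient: 2x + 17, Remainder: 127


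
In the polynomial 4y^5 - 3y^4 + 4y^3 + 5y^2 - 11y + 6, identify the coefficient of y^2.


Read off the coefficient of y^2: 5


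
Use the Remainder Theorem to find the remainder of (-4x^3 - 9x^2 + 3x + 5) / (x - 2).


By the Remainder Theorem, the remainder equals p(2):
  -4*(2)^3 = -32
  -9*(2)^2 = -36
  3*(2)^1 = 6
  constant: 5
Sum: -32 - 36 + 6 + 5 = -57


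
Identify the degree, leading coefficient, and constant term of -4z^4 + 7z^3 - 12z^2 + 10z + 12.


Highest power of z is 4, with coefficient -4. Constant term is 12.
Degree = 4, leading coefficient = -4, constant term = 12


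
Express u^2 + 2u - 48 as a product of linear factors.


Roots satisfy r1 + r2 = -b/a = -2 and r1*r2 = c/a = -48.
So r1 = -8, r2 = 6.
u^2 + 2u - 48 = (u - r1)(u - r2) = (u + 8)(u - 6)


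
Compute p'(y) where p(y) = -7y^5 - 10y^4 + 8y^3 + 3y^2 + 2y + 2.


Apply the power rule term by term:
  d/dy(-7y^5) = -35y^4
  d/dy(-10y^4) = -40y^3
  d/dy(8y^3) = 24y^2
  d/dy(3y^2) = 6y
  d/dy(2y) = 2
  d/dy(2) = 0
p'(y) = -35y^4 - 40y^3 + 24y^2 + 6y + 2


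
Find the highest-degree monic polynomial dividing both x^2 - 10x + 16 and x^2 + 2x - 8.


Factor each:
  x^2 - 10x + 16 = (x - 2)(x - 8)
  x^2 + 2x - 8 = (x - 2)(x + 4)
Common monic factor: x - 2


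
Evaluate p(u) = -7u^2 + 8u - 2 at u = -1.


Using direct substitution:
  -7 * (-1)^2 = -7
  8 * (-1)^1 = -8
  constant: -2
Sum = -7 - 8 - 2 = -17


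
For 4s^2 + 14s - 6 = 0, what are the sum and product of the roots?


For as^2+bs+c=0: sum = -b/a, product = c/a.
a=4, b=14, c=-6
Sum = -(14)/4 = -7/2
Product = (-6)/4 = -3/2


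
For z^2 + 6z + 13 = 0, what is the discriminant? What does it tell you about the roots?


D = b^2 - 4ac = (6)^2 - 4(1)(13) = 36 - 52 = -16
Since D < 0: two complex conjugate roots (no real roots)


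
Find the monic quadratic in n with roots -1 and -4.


p(n) = (n + 1)(n + 4)
Expand: n^2 + 5n + 4


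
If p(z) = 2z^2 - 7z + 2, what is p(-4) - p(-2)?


p(-4) = 62
p(-2) = 24
p(-4) - p(-2) = 62 - 24 = 38


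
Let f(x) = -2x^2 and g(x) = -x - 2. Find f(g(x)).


Substitute g(x) into f:
f(g(x)) = -2*(-x - 2)^2
(-x - 2)^2 = x^2 + 4x + 4
Expand and combine: -2x^2 - 8x - 8


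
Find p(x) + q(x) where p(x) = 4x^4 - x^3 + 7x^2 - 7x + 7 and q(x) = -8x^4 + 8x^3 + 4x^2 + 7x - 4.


Align terms by degree and add:
  4x^4 - x^3 + 7x^2 - 7x + 7
  -8x^4 + 8x^3 + 4x^2 + 7x - 4
= -4x^4 + 7x^3 + 11x^2 + 3


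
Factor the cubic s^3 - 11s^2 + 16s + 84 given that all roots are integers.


Try integer roots (divisors of 84). s=7: p(7)=0.
Divide out (s - 7): quotient is s^2 - 4s - 12.
Factor the quadratic: (s + 2)(s - 6)
Result: (s - 7)(s + 2)(s - 6)


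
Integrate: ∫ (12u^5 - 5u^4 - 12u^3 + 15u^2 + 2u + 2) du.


Reverse power rule on each term:
  ∫ 12u^5 du = 2u^6
  ∫ -5u^4 du = -u^5
  ∫ -12u^3 du = -3u^4
  ∫ 15u^2 du = 5u^3
  ∫ 2u du = u^2
  ∫ 2 du = 2u
F(u) = 2u^6 - u^5 - 3u^4 + 5u^3 + u^2 + 2u + C


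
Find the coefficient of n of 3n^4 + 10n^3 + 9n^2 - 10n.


Read off the coefficient of n: -10


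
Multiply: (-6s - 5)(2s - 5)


Distribute each term of the first polynomial:
  (-6s)(2s - 5) = -12s^2 + 30s
  (-5)(2s - 5) = -10s + 25
Sum: -12s^2 + 20s + 25


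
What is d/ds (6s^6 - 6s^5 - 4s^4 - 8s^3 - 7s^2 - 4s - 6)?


Apply the power rule term by term:
  d/ds(6s^6) = 36s^5
  d/ds(-6s^5) = -30s^4
  d/ds(-4s^4) = -16s^3
  d/ds(-8s^3) = -24s^2
  d/ds(-7s^2) = -14s
  d/ds(-4s) = -4
  d/ds(-6) = 0
p'(s) = 36s^5 - 30s^4 - 16s^3 - 24s^2 - 14s - 4


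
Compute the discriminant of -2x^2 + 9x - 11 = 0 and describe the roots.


D = b^2 - 4ac = (9)^2 - 4(-2)(-11) = 81 - 88 = -7
Since D < 0: two complex conjugate roots (no real roots)


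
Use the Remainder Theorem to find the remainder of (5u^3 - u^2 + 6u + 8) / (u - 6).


By the Remainder Theorem, the remainder equals p(6):
  5*(6)^3 = 1080
  -1*(6)^2 = -36
  6*(6)^1 = 36
  constant: 8
Sum: 1080 - 36 + 36 + 8 = 1088


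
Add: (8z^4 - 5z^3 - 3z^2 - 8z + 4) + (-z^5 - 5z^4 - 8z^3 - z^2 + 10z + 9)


Align terms by degree and add:
  8z^4 - 5z^3 - 3z^2 - 8z + 4
  -z^5 - 5z^4 - 8z^3 - z^2 + 10z + 9
= -z^5 + 3z^4 - 13z^3 - 4z^2 + 2z + 13


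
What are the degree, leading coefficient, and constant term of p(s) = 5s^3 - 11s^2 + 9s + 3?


Highest power of s is 3, with coefficient 5. Constant term is 3.
Degree = 3, leading coefficient = 5, constant term = 3


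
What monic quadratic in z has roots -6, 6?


p(z) = (z + 6)(z - 6)
Expand: z^2 - 36


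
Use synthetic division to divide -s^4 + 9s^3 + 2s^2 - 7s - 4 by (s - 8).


Synthetic division with c = 8. Coefficients: -1, 9, 2, -7, -4
Bring down -1.
  -1 * 8 = -8; -8 + 9 = 1
  1 * 8 = 8; 8 + 2 = 10
  10 * 8 = 80; 80 - 7 = 73
  73 * 8 = 584; 584 - 4 = 580
Quotient: -s^3 + s^2 + 10s + 73, Remainder: 580


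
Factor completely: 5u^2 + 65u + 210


Roots satisfy r1 + r2 = -b/a = -13 and r1*r2 = c/a = 42.
So r1 = -6, r2 = -7.
5u^2 + 65u + 210 = 5(u - r1)(u - r2) = 5(u + 6)(u + 7)


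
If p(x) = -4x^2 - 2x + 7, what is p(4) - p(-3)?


p(4) = -65
p(-3) = -23
p(4) - p(-3) = -65 + 23 = -42


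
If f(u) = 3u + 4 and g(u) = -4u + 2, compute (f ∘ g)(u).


Substitute g(u) into f:
f(g(u)) = 3*(-4u + 2) + 4
Expand and combine: -12u + 10


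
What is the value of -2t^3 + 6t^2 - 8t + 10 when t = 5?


Using direct substitution:
  -2 * (5)^3 = -250
  6 * (5)^2 = 150
  -8 * (5)^1 = -40
  constant: 10
Sum = -250 + 150 - 40 + 10 = -130


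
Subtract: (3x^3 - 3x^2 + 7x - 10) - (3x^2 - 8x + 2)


Distribute the minus sign:
  (3x^3 - 3x^2 + 7x - 10)
- (3x^2 - 8x + 2)
Negate second polynomial: -3x^2 + 8x - 2
Add: 3x^3 - 6x^2 + 15x - 12


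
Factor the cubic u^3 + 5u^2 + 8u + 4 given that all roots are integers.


Try integer roots (divisors of 4). u=-1: p(-1)=0.
Divide out (u + 1): quotient is u^2 + 4u + 4.
Factor the quadratic: (u + 2)(u + 2)
Result: (u + 1)(u + 2)(u + 2)


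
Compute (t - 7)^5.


Expand (t - 7)^5 by repeated multiplication:
  (t - 7)^2 = t^2 - 14t + 49
  (t - 7)^3 = t^3 - 21t^2 + 147t - 343
  (t - 7)^4 = t^4 - 28t^3 + 294t^2 - 1372t + 2401
= t^5 - 35t^4 + 490t^3 - 3430t^2 + 12005t - 16807


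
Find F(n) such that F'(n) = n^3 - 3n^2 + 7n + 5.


Reverse power rule on each term:
  ∫ n^3 dn = (1/4)n^4
  ∫ -3n^2 dn = -n^3
  ∫ 7n dn = (7/2)n^2
  ∫ 5 dn = 5n
F(n) = (1/4)n^4 - n^3 + (7/2)n^2 + 5n + C


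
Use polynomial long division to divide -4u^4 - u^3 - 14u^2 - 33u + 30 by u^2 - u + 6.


(-4u^4 - u^3 - 14u^2 - 33u + 30) / (u^2 - u + 6)
Step 1: -4u^2 * (u^2 - u + 6) = -4u^4 + 4u^3 - 24u^2; subtract.
Step 2: -5u * (u^2 - u + 6) = -5u^3 + 5u^2 - 30u; subtract.
Step 3: 5 * (u^2 - u + 6) = 5u^2 - 5u + 30; subtract.
Quotient: -4u^2 - 5u + 5, Remainder: 2u
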